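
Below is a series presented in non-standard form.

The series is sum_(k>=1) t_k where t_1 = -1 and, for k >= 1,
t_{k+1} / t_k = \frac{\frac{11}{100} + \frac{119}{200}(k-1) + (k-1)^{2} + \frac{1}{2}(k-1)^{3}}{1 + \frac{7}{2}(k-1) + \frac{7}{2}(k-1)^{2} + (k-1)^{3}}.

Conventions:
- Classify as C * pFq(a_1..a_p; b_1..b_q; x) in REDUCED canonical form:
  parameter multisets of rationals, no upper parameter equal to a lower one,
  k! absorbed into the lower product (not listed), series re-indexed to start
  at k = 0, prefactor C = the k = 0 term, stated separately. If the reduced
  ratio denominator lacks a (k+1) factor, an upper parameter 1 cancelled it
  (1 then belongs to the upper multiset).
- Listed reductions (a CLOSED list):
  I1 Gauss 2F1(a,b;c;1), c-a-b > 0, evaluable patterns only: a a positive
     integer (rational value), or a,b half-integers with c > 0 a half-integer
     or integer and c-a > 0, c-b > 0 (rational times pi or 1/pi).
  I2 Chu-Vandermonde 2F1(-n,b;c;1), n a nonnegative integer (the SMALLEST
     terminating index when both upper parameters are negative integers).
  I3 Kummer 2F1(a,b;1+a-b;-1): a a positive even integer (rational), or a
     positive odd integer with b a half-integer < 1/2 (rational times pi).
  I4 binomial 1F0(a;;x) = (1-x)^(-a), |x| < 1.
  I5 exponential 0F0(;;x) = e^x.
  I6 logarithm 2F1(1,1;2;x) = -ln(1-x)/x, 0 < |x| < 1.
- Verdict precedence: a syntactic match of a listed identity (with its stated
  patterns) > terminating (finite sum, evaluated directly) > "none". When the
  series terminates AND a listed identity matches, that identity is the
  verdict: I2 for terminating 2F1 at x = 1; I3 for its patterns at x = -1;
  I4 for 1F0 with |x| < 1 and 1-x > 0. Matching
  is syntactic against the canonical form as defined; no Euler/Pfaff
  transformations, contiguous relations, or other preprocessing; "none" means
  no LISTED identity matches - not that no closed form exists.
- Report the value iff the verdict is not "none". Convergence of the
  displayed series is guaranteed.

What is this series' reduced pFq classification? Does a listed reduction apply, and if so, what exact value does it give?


Structural cue: x = \frac{1}{2} and the ratio is unreduced: k + 1/2 divides both sides (C = -1, x = 1/2).
Term ratio: r(k) = \frac{1}{2} * (k+\frac{2}{5}) (k+\frac{11}{10}) / [(k+2) (k+1)] - rational in k, leading ratio \frac{1}{2}; with t_0 = -1, classification follows.

Canonical form: C = -1 times 2F1 with upper {\frac{2}{5}, \frac{11}{10}}, lower {2}, x = \frac{1}{2}. Verdict: none. A 2F1 with upper {\frac{2}{5}, \frac{11}{10}} fits none of I1-I6 at x = \frac{1}{2}; the sum runs forever.


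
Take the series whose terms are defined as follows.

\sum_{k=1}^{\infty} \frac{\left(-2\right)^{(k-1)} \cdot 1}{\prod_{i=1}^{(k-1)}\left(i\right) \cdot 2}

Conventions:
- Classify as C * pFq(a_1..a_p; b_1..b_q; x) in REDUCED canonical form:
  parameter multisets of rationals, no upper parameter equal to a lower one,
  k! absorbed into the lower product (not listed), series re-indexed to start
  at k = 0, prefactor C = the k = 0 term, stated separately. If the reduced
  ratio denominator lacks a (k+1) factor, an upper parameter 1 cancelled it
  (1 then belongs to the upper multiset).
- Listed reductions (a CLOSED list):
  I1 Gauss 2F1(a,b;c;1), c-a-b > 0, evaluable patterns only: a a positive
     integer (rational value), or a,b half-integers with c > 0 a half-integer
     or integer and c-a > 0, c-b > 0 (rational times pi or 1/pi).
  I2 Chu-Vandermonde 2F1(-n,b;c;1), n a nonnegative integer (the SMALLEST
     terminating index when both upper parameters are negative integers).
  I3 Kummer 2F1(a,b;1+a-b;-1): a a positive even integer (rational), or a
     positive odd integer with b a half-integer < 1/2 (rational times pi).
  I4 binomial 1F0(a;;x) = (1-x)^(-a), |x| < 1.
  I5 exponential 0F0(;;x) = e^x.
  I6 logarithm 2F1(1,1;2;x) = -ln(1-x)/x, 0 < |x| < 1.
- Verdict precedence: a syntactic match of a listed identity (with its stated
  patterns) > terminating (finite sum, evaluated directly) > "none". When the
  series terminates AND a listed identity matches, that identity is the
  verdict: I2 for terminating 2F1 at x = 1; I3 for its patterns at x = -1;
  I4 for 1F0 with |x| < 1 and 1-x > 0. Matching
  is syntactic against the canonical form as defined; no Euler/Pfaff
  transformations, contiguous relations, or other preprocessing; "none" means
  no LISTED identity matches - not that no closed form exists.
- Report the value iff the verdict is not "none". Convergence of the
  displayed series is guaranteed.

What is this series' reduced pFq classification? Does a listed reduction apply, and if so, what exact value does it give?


With C = \frac{1}{2}: the canonical form is 0F0(-; -; -2). Verdict at x = -2: the I5 exponential reduction matches (the 0F0 exponential series at x = -2). Exact value: \frac{1}{2} \cdot e^{-2}.

Key step: with t_0 = \frac{1}{2}, the constant factors (C = 1/2, x = -2) combine into one prefactor.
Step ratio: r(k) = -2 * 1 / [(k+1)] ; factor over Q: parameters, x = -2, and C = \frac{1}{2}.


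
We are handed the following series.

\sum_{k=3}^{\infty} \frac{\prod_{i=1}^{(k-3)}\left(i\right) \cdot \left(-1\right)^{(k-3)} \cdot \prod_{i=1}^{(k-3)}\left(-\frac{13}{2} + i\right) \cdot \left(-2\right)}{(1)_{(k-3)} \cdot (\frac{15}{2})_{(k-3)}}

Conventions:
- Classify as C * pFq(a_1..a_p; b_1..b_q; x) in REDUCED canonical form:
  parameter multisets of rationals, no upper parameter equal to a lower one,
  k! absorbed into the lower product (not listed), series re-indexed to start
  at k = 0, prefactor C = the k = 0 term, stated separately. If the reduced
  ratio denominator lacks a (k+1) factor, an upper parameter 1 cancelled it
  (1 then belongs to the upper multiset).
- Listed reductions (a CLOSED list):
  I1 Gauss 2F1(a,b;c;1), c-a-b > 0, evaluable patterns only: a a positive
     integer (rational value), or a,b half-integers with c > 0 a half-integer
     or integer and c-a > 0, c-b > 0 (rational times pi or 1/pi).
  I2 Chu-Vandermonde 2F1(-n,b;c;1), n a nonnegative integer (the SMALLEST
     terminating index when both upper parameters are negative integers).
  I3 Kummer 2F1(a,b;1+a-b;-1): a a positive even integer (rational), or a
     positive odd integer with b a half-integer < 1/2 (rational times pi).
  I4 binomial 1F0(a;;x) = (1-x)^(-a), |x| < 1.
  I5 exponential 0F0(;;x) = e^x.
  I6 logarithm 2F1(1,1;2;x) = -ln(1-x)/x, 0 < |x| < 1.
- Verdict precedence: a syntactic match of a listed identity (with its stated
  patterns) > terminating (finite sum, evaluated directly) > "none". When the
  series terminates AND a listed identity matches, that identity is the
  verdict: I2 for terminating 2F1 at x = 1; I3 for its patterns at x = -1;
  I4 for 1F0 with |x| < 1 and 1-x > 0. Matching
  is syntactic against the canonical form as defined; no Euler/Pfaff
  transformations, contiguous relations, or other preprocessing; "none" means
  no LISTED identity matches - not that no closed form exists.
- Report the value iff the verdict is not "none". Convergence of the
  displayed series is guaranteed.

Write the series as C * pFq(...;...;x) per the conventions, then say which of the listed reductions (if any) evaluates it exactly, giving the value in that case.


Classification (C = -2): 2F1 with upper {-\frac{11}{2}, 1}, lower {\frac{15}{2}}, argument x = -1. Verdict: the Kummer evaluation I3 applies (x = -1; c = \frac{15}{2} equals 1+a-b for upper {-\frac{11}{2}, 1}: listed pattern). Sum: \left(-\frac{3003}{2048}\right) \cdot \pi.

Key observation: t_0 being -2, the running product (prefactor -2) telescopes to a rising factorial.
Step ratio: r(k) = -1 * (k-\frac{11}{2}) (k+1) / [(k+\frac{15}{2}) (k+1)] - rational; roots negated = parameters, x = -1, C = -2.


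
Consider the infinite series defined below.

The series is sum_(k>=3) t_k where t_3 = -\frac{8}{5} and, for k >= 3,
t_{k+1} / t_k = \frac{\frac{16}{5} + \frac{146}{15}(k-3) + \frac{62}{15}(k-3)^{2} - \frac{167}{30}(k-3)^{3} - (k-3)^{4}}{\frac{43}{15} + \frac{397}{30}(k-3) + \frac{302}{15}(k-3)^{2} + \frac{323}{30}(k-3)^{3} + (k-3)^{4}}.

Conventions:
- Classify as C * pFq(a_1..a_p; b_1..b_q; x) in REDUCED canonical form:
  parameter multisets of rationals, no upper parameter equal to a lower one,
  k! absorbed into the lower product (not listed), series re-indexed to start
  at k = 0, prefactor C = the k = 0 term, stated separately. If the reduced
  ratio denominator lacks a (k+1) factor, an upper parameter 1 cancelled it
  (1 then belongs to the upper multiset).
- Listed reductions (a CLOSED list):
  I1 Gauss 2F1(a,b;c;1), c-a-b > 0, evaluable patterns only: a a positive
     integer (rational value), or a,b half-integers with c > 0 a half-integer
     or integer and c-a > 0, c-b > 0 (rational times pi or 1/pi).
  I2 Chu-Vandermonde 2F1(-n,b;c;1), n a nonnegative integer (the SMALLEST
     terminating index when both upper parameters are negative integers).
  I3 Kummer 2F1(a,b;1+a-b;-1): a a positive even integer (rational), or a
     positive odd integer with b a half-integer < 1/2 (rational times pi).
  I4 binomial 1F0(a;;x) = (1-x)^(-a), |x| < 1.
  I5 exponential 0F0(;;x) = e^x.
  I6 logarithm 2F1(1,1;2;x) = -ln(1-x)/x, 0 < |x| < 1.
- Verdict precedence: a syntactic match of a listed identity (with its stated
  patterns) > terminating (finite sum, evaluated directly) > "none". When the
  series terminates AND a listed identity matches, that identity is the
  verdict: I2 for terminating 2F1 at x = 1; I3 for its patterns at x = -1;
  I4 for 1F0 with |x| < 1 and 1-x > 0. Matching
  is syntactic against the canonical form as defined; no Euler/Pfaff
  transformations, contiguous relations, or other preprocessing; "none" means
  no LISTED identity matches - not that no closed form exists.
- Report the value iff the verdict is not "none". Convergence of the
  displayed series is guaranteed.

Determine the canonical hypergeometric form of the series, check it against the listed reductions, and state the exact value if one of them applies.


At argument -1: a 2F1 with upper {-\frac{8}{5}, 6}, lower {\frac{43}{5}}, scaled by C = -\frac{8}{5}. Verdict: Kummer's theorem (I3) fires (x = -1; c = \frac{43}{5} equals 1+a-b for upper {-\frac{8}{5}, 6}: listed pattern). Its exact value is -\frac{11704}{3125}.

Key observation: x = -1 and the parameter 1/2 appears in both the upper and lower lists and cancels (alongside the other common factor).
Term ratio: r(k) = -1 * (k-\frac{8}{5}) (k+6) / [(k+\frac{43}{5}) (k+1)] - poly over poly, x = -1 from leading terms; C = -\frac{8}{5} at k = 0.


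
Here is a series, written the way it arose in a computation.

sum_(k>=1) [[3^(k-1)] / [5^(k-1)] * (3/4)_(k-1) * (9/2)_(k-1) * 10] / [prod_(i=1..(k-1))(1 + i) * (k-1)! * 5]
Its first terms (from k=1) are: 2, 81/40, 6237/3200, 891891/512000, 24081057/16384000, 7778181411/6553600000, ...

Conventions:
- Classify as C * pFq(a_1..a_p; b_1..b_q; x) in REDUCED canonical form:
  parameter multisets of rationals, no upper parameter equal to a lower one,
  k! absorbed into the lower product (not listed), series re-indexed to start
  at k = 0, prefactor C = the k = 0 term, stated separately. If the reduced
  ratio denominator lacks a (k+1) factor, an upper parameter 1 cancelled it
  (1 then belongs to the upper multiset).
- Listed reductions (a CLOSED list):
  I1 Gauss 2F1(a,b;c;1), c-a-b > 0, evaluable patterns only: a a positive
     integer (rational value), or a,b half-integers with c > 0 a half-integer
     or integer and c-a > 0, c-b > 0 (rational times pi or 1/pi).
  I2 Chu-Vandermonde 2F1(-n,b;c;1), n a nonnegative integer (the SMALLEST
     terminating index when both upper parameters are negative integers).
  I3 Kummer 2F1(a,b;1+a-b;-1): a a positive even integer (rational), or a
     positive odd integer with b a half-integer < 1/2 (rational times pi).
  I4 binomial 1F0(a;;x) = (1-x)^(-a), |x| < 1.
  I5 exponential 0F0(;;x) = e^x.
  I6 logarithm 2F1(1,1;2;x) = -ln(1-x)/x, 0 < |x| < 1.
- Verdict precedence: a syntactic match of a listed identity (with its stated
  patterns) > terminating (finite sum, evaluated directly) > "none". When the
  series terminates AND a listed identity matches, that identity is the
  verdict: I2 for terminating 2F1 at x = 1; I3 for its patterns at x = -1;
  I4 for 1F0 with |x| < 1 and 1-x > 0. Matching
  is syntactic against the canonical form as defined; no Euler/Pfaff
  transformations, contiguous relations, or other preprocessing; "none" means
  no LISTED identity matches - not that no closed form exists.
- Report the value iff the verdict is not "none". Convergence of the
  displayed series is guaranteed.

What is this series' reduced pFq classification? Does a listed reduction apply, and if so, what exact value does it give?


The series (x = 3/5) is 2F1: upper {3/4, 9/2}, lower {2}, prefactor 2. Verdict: none (x = 3/5): each listed identity misses the multisets {3/4, 9/2} ; {2}.

The tell: with t_0 = 2, the lower running product (prefactor 2) is a rising factorial.
Ratio: r(k) = (3/5) * (k+3/4) (k+9/2) / [(k+2) (k+1)] - rational in k. x = (3/5); t_0 = 2; negate the roots.


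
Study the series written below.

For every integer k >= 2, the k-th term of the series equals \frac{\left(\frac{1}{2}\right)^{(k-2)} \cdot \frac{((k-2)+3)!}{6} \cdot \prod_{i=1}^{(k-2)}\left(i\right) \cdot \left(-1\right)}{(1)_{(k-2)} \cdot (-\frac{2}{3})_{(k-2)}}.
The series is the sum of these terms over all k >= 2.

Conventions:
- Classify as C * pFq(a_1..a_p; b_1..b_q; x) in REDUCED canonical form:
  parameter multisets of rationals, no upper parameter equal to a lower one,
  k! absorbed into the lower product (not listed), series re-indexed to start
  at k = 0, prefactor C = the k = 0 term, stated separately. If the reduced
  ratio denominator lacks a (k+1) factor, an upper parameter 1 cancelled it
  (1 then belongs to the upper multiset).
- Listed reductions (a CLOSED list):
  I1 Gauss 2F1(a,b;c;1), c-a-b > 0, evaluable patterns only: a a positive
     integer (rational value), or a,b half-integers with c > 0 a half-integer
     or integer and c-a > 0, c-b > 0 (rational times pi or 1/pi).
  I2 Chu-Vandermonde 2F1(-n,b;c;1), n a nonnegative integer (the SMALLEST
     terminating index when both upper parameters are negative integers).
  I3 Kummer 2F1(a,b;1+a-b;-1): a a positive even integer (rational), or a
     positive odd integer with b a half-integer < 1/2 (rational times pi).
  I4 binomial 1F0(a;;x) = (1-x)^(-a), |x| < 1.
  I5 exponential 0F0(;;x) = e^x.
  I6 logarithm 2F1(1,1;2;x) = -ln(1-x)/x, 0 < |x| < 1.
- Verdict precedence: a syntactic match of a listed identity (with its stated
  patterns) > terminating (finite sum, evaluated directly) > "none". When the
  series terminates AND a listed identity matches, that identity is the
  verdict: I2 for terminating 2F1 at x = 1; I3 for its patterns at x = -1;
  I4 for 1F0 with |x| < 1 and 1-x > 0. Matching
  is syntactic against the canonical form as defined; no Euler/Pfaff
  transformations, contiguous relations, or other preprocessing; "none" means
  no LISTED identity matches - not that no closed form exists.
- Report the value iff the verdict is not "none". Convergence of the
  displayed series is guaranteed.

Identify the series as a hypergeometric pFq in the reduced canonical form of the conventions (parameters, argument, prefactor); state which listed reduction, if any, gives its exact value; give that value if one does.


Reduced: x = \frac{1}{2}, 2F1, upper = {1, 4}, lower = {-\frac{2}{3}}, C = -1. Verdict: none - at argument \frac{1}{2} the multisets {1, 4} ; {-\frac{2}{3}} match no listed identity.

Key step: with t_0 = -1, (1)_k (C = -1, x = 1/2) is k! itself.
Ratio: r(k) = \frac{1}{2} * (k+1) (k+4) / [(k-\frac{2}{3}) (k+1)] ; factor over Q: parameters, x = \frac{1}{2}, and C = -1.


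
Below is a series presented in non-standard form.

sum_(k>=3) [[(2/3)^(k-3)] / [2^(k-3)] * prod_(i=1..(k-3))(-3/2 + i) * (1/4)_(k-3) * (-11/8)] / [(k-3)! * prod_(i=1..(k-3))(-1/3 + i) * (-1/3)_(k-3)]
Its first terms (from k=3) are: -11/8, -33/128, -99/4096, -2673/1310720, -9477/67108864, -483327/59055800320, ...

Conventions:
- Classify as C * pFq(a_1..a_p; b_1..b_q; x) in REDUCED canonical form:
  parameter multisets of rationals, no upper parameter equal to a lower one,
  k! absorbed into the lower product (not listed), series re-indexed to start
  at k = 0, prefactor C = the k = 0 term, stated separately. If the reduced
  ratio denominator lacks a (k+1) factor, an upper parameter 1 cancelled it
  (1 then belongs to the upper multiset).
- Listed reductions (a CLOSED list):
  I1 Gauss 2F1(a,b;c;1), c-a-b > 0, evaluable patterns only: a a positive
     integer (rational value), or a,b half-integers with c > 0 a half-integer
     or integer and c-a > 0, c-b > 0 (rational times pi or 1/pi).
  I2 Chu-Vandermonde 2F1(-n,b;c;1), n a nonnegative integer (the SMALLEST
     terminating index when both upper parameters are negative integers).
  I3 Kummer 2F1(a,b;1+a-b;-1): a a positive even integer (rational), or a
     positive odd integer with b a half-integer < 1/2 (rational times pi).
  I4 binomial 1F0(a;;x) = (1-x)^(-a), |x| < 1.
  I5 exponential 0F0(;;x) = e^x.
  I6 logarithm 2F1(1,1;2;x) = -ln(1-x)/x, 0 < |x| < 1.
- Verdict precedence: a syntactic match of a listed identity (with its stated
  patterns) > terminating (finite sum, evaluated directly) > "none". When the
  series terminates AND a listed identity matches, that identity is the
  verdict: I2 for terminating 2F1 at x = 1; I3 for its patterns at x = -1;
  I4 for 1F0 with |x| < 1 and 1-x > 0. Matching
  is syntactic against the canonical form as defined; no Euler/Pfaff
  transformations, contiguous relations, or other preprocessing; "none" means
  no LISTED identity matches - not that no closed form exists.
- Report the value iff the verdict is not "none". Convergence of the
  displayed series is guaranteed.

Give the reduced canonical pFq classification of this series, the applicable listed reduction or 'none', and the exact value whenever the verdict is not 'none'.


Classification (C = -11/8): 2F2 with upper {-1/2, 1/4}, lower {-1/3, 2/3}, argument x = 1/3. Verdict: none. Every listed pattern misses the 2F2 form at 1/3, upper {-1/2, 1/4}.

Key observation: x = (1/3) and the running product (C = -11/8) telescopes to a rising factorial.
Adjacent-term ratio: r(k) = (1/3) * (k-1/2) (k+1/4) / [(k-1/3) (k+2/3) (k+1)] - rational in k. x = (1/3); t_0 = -11/8; negate the roots.


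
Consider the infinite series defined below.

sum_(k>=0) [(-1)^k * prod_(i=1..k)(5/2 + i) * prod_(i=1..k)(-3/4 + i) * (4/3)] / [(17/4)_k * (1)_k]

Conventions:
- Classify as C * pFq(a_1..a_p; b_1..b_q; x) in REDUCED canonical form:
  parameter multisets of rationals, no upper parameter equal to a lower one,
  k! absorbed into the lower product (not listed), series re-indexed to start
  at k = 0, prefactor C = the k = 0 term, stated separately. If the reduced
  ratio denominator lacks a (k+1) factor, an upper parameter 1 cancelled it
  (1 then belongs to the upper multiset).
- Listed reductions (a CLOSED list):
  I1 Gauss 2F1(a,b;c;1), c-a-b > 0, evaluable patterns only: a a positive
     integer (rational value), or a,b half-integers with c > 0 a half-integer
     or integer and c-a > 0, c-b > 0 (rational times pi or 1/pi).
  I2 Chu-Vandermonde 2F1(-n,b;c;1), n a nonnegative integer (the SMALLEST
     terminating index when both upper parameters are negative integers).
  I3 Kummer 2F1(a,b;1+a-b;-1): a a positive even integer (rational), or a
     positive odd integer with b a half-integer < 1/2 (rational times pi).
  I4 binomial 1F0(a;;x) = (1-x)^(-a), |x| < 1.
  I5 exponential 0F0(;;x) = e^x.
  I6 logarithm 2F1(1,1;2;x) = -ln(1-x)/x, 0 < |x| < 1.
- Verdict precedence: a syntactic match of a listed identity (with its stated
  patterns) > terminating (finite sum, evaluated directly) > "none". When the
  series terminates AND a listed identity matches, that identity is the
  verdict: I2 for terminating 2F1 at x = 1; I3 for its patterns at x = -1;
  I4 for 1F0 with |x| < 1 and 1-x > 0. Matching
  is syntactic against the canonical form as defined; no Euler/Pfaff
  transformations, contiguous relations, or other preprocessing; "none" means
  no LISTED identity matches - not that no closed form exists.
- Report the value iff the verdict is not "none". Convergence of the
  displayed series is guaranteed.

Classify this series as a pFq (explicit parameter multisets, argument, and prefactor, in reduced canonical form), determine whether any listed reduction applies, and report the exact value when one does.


At argument -1: a 2F1 with upper {1/4, 7/2}, lower {17/4}, scaled by C = 4/3. Verdict: none (x = -1): each listed identity misses the multisets {1/4, 7/2} ; {17/4}.

Key step: from the first term 4/3: the running product (C = 4/3) telescopes to a rising factorial.
Term ratio: r(k) = (-1) * (k+1/4) (k+7/2) / [(k+17/4) (k+1)] - rational in k, leading ratio (-1); with t_0 = 4/3, classification follows.


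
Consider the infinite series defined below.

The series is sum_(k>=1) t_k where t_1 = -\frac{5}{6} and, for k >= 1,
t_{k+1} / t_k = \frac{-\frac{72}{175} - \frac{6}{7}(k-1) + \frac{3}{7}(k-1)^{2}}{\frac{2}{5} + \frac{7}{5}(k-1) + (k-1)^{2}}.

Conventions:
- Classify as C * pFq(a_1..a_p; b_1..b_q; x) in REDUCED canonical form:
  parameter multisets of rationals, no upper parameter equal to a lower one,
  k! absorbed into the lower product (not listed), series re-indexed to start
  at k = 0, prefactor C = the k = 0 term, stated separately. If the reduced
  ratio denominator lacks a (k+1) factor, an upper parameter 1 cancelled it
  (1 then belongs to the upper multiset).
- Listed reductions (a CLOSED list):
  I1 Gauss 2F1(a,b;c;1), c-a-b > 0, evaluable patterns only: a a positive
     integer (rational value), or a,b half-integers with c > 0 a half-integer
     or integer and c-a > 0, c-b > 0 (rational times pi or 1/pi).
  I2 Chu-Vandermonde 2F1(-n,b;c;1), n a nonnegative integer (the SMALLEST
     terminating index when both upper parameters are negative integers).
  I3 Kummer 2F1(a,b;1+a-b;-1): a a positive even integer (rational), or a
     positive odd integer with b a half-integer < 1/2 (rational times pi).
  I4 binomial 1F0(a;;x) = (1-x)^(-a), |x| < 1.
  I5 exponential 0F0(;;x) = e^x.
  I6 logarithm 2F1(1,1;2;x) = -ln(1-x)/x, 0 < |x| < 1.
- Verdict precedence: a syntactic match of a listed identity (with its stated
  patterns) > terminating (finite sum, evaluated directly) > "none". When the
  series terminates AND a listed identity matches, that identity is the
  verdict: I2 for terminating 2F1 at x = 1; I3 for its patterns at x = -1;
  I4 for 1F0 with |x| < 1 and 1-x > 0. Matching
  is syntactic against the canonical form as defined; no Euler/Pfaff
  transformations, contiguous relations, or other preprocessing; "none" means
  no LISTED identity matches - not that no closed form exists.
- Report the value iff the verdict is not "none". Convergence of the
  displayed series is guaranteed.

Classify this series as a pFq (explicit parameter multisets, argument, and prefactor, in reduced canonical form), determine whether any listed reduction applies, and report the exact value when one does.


Reduced: x = \frac{3}{7}, 1F0, upper = {-\frac{12}{5}}, lower = {-}, C = -\frac{5}{6}. Verdict at x = \frac{3}{7}: the I4 binomial reduction matches (the 1F0 binomial series: exponent 12/5, x = \frac{3}{7}). Exact value: \left(-\frac{5}{6}\right) \cdot \left(\frac{4}{7}\right)^{\frac{12}{5}}.

Structural cue: x = \frac{3}{7} and the expanded ratio factors over Q; prefactor -5/6, roots give parameters.
Ratio: r(k) = \frac{3}{7} * (k-\frac{12}{5}) / [(k+1)] - rational in k, leading ratio \frac{3}{7}; with t_0 = -\frac{5}{6}, classification follows.


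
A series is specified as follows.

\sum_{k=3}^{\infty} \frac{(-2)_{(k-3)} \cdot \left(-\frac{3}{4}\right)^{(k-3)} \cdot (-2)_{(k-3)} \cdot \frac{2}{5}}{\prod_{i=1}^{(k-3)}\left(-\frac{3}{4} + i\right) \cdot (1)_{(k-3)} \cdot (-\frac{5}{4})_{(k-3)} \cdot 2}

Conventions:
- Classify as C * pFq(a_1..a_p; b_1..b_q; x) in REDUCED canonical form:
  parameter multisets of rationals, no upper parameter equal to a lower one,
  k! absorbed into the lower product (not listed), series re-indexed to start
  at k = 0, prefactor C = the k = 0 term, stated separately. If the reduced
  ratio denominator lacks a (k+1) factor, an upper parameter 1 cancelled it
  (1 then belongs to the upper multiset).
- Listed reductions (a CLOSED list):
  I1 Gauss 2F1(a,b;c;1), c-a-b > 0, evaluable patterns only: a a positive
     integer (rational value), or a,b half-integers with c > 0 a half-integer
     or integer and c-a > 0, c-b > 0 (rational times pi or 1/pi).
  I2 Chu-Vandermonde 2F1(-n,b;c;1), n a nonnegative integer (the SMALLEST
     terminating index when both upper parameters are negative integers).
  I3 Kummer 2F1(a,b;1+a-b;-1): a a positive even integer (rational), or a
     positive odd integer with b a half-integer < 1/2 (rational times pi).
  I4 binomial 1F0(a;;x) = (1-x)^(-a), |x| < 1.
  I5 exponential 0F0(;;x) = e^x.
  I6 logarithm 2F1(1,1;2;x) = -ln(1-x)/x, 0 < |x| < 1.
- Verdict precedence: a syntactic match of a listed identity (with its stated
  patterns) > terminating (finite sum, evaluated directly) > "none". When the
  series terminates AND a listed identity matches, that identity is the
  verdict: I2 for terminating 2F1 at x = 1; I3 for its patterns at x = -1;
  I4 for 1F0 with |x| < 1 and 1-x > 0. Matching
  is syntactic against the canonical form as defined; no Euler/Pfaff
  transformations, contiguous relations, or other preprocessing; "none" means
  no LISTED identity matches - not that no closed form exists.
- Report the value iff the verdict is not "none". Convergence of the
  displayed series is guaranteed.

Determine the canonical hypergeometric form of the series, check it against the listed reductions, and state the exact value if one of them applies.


This is \frac{1}{5} * 2F2(-2, -2; -\frac{5}{4}, \frac{1}{4}; -\frac{3}{4}) in reduced canonical form. Verdict: terminating at k = 2: the factor (-2)_k kills every later term; summing the 3 survivors is exact. Value: \frac{553}{125}.

The tell: from the first term \frac{1}{5}: the constant factors (C = 1/5, x = -3/4) combine into one prefactor.
Ratio: r(k) = -\frac{3}{4} * (k-2) (k-2) / [(k-\frac{5}{4}) (k+\frac{1}{4}) (k+1)] - poly over poly, x = -\frac{3}{4} from leading terms; C = \frac{1}{5} at k = 0.


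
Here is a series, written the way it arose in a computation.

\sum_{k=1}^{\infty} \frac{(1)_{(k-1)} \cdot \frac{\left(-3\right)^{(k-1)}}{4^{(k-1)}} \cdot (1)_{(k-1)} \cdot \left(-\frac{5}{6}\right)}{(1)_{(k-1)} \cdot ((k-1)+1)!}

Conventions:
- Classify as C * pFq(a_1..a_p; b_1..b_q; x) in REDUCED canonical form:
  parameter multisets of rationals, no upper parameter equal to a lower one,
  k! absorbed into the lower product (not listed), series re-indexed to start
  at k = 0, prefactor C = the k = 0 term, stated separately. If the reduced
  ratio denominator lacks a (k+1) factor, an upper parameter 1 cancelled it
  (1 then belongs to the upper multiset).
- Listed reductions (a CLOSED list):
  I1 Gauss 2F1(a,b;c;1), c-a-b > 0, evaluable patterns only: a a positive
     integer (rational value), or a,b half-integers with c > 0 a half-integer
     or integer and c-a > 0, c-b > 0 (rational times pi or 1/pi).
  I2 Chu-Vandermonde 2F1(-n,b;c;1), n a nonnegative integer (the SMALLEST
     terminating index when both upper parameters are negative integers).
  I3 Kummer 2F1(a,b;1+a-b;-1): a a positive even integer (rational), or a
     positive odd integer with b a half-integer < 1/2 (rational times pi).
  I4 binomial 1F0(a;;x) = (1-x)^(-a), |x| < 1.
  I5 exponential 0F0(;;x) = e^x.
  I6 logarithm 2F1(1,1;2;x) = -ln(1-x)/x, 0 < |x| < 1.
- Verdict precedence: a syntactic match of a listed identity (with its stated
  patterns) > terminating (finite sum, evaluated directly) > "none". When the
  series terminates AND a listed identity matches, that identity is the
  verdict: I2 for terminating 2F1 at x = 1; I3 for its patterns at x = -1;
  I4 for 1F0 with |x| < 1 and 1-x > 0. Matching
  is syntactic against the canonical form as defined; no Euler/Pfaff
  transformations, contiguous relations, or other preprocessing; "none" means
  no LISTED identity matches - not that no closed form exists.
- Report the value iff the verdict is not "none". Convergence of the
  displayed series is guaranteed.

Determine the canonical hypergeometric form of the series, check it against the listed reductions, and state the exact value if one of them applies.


Prefactor -\frac{5}{6}, argument -\frac{3}{4}: 2F1 with upper {1, 1} over lower {2}. Verdict: the I6 logarithm reduction matches (the logarithm: parameters (1,1;2), x = -\frac{3}{4}). Its exact value is \left(-\frac{10}{9}\right) \cdot \ln\left(\frac{7}{4}\right).

The tell: t_0 being -\frac{5}{6}, the two geometric factors (prefactor -5/6) combine into one argument.
Consecutive-term ratio: r(k) = -\frac{3}{4} * (k+1) (k+1) / [(k+2) (k+1)] - rational in k, leading ratio -\frac{3}{4}; with t_0 = -\frac{5}{6}, classification follows.


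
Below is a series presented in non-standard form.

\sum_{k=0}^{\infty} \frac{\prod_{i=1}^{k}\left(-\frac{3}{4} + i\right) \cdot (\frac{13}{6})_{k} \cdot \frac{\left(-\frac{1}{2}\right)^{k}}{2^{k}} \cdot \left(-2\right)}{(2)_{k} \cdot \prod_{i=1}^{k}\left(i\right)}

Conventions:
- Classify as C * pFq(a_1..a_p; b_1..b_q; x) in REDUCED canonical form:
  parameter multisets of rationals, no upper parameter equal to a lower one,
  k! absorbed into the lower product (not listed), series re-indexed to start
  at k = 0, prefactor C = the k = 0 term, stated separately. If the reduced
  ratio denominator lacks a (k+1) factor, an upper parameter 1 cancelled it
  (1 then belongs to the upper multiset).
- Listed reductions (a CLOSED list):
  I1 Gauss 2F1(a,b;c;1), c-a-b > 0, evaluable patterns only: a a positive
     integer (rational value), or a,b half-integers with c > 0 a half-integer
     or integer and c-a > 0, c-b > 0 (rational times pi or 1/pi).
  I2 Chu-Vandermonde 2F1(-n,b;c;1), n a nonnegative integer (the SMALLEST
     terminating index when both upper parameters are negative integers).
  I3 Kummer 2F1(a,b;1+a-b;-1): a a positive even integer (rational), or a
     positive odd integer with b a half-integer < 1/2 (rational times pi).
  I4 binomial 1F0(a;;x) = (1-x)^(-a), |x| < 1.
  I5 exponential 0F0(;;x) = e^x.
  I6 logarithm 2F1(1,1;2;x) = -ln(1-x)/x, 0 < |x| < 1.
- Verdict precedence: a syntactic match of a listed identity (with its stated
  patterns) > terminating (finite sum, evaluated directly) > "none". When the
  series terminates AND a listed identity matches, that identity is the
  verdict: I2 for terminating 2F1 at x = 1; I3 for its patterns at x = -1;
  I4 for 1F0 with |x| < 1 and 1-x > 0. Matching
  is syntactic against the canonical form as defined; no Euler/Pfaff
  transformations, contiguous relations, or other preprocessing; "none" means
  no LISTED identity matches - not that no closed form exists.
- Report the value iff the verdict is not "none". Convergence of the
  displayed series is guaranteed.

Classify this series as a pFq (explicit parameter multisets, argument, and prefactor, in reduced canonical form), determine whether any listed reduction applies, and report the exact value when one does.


This is -2 * 2F1(\frac{1}{4}, \frac{13}{6}; 2; -\frac{1}{4}) in reduced canonical form. Verdict: none (x = -\frac{1}{4}): each listed identity misses the multisets {\frac{1}{4}, \frac{13}{6}} ; {2}.

Structural cue: x = -\frac{1}{4} and the two k-th powers (prefactor -2) combine into one argument.
Consecutive-term ratio: r(k) = -\frac{1}{4} * (k+\frac{1}{4}) (k+\frac{13}{6}) / [(k+2) (k+1)] - rational; roots negated = parameters, x = -\frac{1}{4}, C = -2.


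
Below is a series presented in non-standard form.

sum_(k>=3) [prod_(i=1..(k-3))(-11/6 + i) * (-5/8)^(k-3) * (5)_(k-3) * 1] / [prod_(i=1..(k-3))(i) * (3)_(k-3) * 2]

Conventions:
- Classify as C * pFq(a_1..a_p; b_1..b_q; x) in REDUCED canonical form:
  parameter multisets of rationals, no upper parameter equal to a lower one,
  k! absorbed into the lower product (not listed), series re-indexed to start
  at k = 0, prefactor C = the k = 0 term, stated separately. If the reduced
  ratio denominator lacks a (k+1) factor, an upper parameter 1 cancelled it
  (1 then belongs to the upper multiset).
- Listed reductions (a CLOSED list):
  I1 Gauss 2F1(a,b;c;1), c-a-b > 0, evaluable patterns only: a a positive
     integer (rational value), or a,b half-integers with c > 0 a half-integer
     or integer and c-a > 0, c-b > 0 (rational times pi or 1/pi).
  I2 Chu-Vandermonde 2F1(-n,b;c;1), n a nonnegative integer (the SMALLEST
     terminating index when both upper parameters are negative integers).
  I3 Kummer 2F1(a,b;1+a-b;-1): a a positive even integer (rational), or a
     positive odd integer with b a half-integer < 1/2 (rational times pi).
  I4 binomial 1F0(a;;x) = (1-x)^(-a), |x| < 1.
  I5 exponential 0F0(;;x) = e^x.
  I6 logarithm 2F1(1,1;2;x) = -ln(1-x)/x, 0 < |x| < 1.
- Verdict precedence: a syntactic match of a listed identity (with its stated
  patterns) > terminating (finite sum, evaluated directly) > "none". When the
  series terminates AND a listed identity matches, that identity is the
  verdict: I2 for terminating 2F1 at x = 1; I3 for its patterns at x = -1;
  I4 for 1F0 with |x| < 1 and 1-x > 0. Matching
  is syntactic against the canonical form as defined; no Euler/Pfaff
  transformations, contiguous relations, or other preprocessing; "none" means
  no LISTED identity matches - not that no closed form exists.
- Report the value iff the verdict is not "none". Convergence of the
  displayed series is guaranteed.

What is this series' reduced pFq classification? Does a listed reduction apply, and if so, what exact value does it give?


First insight: with t_0 = 1/2, the constant factors (prefactor 1/2) combine into one prefactor.
Ratio: r(k) = (-5/8) * (k-5/6) (k+5) / [(k+3) (k+1)] - rational in k. x = (-5/8); t_0 = 1/2; negate the roots.

Prefactor 1/2, argument -5/8: 2F1 with upper {-5/6, 5} over lower {3}. Verdict: none. No listed pattern accepts 2F1(-5/6, 5; 3; -5/8).


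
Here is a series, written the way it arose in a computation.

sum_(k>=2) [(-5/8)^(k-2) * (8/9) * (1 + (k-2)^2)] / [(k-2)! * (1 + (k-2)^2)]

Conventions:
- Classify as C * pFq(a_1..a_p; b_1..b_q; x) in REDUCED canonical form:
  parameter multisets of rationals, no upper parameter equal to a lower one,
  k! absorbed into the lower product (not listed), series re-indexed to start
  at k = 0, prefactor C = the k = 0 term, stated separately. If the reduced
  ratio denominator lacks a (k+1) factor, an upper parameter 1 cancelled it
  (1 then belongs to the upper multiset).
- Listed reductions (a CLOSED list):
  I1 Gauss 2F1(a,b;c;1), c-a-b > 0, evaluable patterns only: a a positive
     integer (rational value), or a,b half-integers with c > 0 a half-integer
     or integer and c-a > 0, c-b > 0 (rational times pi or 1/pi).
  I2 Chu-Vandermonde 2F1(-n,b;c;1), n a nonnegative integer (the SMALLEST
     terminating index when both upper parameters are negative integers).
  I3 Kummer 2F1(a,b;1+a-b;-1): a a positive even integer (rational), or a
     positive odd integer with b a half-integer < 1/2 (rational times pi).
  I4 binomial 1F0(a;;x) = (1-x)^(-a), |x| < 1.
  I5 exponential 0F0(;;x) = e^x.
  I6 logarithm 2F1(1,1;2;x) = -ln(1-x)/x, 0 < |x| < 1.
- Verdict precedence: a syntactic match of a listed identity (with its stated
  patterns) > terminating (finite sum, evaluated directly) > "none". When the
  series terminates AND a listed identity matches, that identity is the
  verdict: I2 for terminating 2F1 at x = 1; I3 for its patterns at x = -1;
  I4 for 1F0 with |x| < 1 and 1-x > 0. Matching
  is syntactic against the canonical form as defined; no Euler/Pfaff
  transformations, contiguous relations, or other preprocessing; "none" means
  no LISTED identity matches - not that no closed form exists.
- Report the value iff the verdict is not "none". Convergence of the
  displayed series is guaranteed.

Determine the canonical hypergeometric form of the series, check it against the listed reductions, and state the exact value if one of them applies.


Canonical form: C = 8/9 times 0F0 with upper {-}, lower {-}, x = -5/8. Verdict: this is the I5 exponential reduction (the 0F0 exponential series at x = -5/8). Hence: (8/9) * e^(-5/8).

The tell: with t_0 = 8/9, striking the common factor k^2 + 1 reduces the term (prefactor 8/9).
Term ratio: r(k) = (-5/8) * 1 / [(k+1)] - poly over poly, x = (-5/8) from leading terms; C = 8/9 at k = 0.


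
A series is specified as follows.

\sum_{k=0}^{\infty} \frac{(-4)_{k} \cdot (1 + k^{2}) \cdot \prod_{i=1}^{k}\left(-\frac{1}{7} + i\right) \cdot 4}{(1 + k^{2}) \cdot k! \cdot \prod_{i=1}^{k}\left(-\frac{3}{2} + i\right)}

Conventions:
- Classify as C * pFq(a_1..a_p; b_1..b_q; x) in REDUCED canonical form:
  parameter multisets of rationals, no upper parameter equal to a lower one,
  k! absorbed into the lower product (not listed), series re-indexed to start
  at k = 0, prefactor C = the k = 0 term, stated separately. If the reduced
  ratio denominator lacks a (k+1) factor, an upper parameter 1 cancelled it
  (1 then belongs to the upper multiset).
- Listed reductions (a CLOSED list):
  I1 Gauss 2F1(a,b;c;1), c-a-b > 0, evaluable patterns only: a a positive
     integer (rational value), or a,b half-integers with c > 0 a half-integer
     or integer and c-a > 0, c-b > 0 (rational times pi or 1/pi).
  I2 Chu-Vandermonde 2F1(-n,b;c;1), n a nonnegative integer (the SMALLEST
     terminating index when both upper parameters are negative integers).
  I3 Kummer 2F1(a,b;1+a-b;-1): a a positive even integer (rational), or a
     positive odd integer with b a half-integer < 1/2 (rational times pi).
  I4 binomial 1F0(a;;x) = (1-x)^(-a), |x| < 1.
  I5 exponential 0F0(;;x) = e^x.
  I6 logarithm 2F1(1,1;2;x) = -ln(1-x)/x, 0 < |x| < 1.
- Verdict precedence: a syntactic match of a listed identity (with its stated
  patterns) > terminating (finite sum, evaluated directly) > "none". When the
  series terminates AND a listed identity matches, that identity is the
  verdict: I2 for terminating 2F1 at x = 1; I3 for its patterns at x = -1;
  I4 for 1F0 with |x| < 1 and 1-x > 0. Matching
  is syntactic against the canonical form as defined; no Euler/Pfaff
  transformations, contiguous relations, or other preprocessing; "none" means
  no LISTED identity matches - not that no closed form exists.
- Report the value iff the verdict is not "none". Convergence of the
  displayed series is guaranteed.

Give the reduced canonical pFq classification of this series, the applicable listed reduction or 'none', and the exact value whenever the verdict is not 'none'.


At argument 1: a 2F1 with upper {-4, \frac{6}{7}}, lower {-\frac{1}{2}}, scaled by C = 4. Verdict: Chu-Vandermonde (I2) applies (terminating 2F1 at x = 1 with n = 4, b = 6/7, c = -\frac{1}{2}). Exact value: -\frac{5244}{2401}.

First insight: t_0 being 4, the lower running product (C = 4, x = 1) is a rising factorial.
Consecutive-term ratio: r(k) = 1 * (k-4) (k+\frac{6}{7}) / [(k-\frac{1}{2}) (k+1)] - poly over poly, x = 1 from leading terms; C = 4 at k = 0.


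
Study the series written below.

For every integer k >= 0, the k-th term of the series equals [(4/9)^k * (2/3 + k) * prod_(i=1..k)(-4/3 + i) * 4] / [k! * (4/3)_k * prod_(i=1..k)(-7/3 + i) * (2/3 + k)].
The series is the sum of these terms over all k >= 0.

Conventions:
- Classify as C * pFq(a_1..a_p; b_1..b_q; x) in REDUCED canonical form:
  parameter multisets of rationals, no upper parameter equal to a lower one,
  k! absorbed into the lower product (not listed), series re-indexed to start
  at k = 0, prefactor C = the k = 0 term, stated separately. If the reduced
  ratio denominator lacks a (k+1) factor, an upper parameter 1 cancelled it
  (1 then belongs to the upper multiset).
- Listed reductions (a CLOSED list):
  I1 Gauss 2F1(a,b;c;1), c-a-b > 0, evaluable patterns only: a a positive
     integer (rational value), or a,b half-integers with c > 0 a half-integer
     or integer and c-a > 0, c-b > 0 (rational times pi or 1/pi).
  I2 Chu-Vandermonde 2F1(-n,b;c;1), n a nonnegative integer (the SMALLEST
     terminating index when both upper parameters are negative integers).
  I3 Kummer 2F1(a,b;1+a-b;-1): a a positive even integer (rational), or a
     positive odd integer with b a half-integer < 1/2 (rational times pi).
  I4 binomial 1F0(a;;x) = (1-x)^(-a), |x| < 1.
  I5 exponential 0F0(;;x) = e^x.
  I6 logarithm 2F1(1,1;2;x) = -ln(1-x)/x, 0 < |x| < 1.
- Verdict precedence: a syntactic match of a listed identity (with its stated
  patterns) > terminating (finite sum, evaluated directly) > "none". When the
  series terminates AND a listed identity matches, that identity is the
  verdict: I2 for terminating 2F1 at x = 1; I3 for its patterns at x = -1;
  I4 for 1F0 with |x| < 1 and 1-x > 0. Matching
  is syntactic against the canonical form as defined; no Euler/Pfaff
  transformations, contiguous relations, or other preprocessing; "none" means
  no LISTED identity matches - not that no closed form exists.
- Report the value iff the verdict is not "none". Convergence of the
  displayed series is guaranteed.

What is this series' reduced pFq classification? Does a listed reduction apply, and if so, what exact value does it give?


With C = 4: the canonical form is 1F2(-1/3; -4/3, 4/3; 4/9). Verdict: no listed reduction: x = 4/9 and upper {-1/3} fail every I1-I6 pattern.

Structural cue: with t_0 = 4, the running product (C = 4) telescopes to a rising factorial.
Consecutive-term ratio: r(k) = (4/9) * (k-1/3) / [(k-4/3) (k+4/3) (k+1)] - poly over poly, x = (4/9) from leading terms; C = 4 at k = 0.
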